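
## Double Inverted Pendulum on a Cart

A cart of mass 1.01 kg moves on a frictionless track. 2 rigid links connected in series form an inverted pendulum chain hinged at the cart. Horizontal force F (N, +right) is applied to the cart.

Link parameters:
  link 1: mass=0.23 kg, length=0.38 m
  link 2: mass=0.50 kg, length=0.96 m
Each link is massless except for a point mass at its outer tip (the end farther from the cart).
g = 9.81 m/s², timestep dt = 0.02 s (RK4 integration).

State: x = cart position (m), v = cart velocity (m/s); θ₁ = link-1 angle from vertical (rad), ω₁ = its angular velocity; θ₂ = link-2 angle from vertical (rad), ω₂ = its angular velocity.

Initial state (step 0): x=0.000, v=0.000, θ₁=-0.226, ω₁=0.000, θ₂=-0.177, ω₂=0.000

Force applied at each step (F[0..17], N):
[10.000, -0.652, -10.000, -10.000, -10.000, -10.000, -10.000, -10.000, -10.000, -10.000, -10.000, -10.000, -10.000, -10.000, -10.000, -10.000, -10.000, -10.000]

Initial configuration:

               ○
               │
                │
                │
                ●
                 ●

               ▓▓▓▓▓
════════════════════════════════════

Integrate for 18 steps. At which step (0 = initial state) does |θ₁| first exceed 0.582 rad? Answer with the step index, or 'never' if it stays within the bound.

Answer: never

Derivation:
apply F[0]=+10.000 → step 1: x=0.002, v=0.221, θ₁=-0.233, ω₁=-0.724, θ₂=-0.177, ω₂=0.024
apply F[1]=-0.652 → step 2: x=0.007, v=0.239, θ₁=-0.250, ω₁=-0.959, θ₂=-0.176, ω₂=0.062
apply F[2]=-10.000 → step 3: x=0.010, v=0.082, θ₁=-0.267, ω₁=-0.797, θ₂=-0.174, ω₂=0.123
apply F[3]=-10.000 → step 4: x=0.010, v=-0.073, θ₁=-0.282, ω₁=-0.674, θ₂=-0.171, ω₂=0.198
apply F[4]=-10.000 → step 5: x=0.007, v=-0.226, θ₁=-0.295, ω₁=-0.586, θ₂=-0.166, ω₂=0.285
apply F[5]=-10.000 → step 6: x=0.001, v=-0.377, θ₁=-0.306, ω₁=-0.529, θ₂=-0.159, ω₂=0.385
apply F[6]=-10.000 → step 7: x=-0.008, v=-0.527, θ₁=-0.316, ω₁=-0.500, θ₂=-0.151, ω₂=0.496
apply F[7]=-10.000 → step 8: x=-0.020, v=-0.676, θ₁=-0.326, ω₁=-0.498, θ₂=-0.140, ω₂=0.619
apply F[8]=-10.000 → step 9: x=-0.035, v=-0.825, θ₁=-0.336, ω₁=-0.521, θ₂=-0.126, ω₂=0.755
apply F[9]=-10.000 → step 10: x=-0.053, v=-0.974, θ₁=-0.347, ω₁=-0.569, θ₂=-0.109, ω₂=0.903
apply F[10]=-10.000 → step 11: x=-0.074, v=-1.124, θ₁=-0.359, ω₁=-0.639, θ₂=-0.090, ω₂=1.064
apply F[11]=-10.000 → step 12: x=-0.098, v=-1.274, θ₁=-0.373, ω₁=-0.728, θ₂=-0.067, ω₂=1.236
apply F[12]=-10.000 → step 13: x=-0.125, v=-1.426, θ₁=-0.388, ω₁=-0.830, θ₂=-0.040, ω₂=1.420
apply F[13]=-10.000 → step 14: x=-0.155, v=-1.579, θ₁=-0.406, ω₁=-0.939, θ₂=-0.010, ω₂=1.612
apply F[14]=-10.000 → step 15: x=-0.188, v=-1.734, θ₁=-0.426, ω₁=-1.044, θ₂=0.024, ω₂=1.810
apply F[15]=-10.000 → step 16: x=-0.224, v=-1.892, θ₁=-0.448, ω₁=-1.136, θ₂=0.063, ω₂=2.011
apply F[16]=-10.000 → step 17: x=-0.264, v=-2.052, θ₁=-0.471, ω₁=-1.205, θ₂=0.105, ω₂=2.212
apply F[17]=-10.000 → step 18: x=-0.307, v=-2.215, θ₁=-0.496, ω₁=-1.242, θ₂=0.151, ω₂=2.411
max |θ₁| = 0.496 ≤ 0.582 over all 19 states.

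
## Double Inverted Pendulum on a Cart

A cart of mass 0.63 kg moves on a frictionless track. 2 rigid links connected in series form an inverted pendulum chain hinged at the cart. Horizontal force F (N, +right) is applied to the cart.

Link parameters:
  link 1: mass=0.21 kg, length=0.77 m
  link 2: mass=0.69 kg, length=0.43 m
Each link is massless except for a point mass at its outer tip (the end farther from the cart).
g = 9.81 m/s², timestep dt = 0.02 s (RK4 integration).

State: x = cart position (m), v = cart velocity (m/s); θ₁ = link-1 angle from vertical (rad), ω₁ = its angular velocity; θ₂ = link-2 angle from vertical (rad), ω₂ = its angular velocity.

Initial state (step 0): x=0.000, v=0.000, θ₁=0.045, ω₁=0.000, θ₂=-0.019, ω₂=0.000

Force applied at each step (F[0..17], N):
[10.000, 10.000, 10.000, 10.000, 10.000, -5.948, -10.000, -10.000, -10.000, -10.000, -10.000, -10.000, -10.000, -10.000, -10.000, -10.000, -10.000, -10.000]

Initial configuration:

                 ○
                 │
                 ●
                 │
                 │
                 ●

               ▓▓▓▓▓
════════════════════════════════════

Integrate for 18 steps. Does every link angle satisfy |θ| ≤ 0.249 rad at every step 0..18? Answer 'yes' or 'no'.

Answer: yes

Derivation:
apply F[0]=+10.000 → step 1: x=0.003, v=0.305, θ₁=0.042, ω₁=-0.328, θ₂=-0.020, ω₂=-0.130
apply F[1]=+10.000 → step 2: x=0.012, v=0.611, θ₁=0.032, ω₁=-0.666, θ₂=-0.024, ω₂=-0.249
apply F[2]=+10.000 → step 3: x=0.028, v=0.922, θ₁=0.015, ω₁=-1.022, θ₂=-0.030, ω₂=-0.346
apply F[3]=+10.000 → step 4: x=0.049, v=1.239, θ₁=-0.009, ω₁=-1.405, θ₂=-0.038, ω₂=-0.410
apply F[4]=+10.000 → step 5: x=0.077, v=1.561, θ₁=-0.041, ω₁=-1.819, θ₂=-0.046, ω₂=-0.436
apply F[5]=-5.948 → step 6: x=0.107, v=1.386, θ₁=-0.076, ω₁=-1.613, θ₂=-0.055, ω₂=-0.422
apply F[6]=-10.000 → step 7: x=0.131, v=1.093, θ₁=-0.105, ω₁=-1.282, θ₂=-0.063, ω₂=-0.363
apply F[7]=-10.000 → step 8: x=0.150, v=0.810, θ₁=-0.127, ω₁=-0.990, θ₂=-0.069, ω₂=-0.260
apply F[8]=-10.000 → step 9: x=0.164, v=0.534, θ₁=-0.144, ω₁=-0.731, θ₂=-0.073, ω₂=-0.119
apply F[9]=-10.000 → step 10: x=0.172, v=0.265, θ₁=-0.157, ω₁=-0.497, θ₂=-0.074, ω₂=0.054
apply F[10]=-10.000 → step 11: x=0.174, v=-0.000, θ₁=-0.164, ω₁=-0.283, θ₂=-0.071, ω₂=0.254
apply F[11]=-10.000 → step 12: x=0.172, v=-0.264, θ₁=-0.168, ω₁=-0.084, θ₂=-0.063, ω₂=0.480
apply F[12]=-10.000 → step 13: x=0.164, v=-0.527, θ₁=-0.168, ω₁=0.105, θ₂=-0.051, ω₂=0.728
apply F[13]=-10.000 → step 14: x=0.151, v=-0.792, θ₁=-0.164, ω₁=0.289, θ₂=-0.034, ω₂=0.998
apply F[14]=-10.000 → step 15: x=0.132, v=-1.061, θ₁=-0.156, ω₁=0.472, θ₂=-0.011, ω₂=1.288
apply F[15]=-10.000 → step 16: x=0.108, v=-1.336, θ₁=-0.145, ω₁=0.658, θ₂=0.018, ω₂=1.595
apply F[16]=-10.000 → step 17: x=0.079, v=-1.617, θ₁=-0.130, ω₁=0.855, θ₂=0.053, ω₂=1.912
apply F[17]=-10.000 → step 18: x=0.043, v=-1.905, θ₁=-0.111, ω₁=1.069, θ₂=0.094, ω₂=2.232
Max |angle| over trajectory = 0.168 rad; bound = 0.249 → within bound.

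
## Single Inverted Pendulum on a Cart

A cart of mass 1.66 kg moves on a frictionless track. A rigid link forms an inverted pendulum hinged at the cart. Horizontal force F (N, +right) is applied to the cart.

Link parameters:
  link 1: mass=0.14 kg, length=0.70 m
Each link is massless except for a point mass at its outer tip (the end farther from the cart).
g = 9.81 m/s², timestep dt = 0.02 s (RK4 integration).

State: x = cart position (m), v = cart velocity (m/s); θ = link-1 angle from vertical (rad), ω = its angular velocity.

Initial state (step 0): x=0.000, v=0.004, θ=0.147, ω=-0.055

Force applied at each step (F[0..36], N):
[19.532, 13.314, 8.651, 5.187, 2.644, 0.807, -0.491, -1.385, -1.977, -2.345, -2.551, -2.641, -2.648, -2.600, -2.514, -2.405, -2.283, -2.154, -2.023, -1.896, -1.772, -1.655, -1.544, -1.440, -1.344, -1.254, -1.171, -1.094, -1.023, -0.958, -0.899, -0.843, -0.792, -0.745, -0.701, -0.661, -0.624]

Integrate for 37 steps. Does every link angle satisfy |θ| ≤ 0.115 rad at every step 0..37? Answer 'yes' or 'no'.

apply F[0]=+19.532 → step 1: x=0.002, v=0.237, θ=0.143, ω=-0.343
apply F[1]=+13.314 → step 2: x=0.009, v=0.394, θ=0.134, ω=-0.528
apply F[2]=+8.651 → step 3: x=0.018, v=0.496, θ=0.123, ω=-0.636
apply F[3]=+5.187 → step 4: x=0.028, v=0.557, θ=0.109, ω=-0.690
apply F[4]=+2.644 → step 5: x=0.040, v=0.587, θ=0.096, ω=-0.704
apply F[5]=+0.807 → step 6: x=0.051, v=0.596, θ=0.082, ω=-0.691
apply F[6]=-0.491 → step 7: x=0.063, v=0.588, θ=0.068, ω=-0.660
apply F[7]=-1.385 → step 8: x=0.075, v=0.571, θ=0.055, ω=-0.618
apply F[8]=-1.977 → step 9: x=0.086, v=0.546, θ=0.043, ω=-0.569
apply F[9]=-2.345 → step 10: x=0.097, v=0.517, θ=0.033, ω=-0.517
apply F[10]=-2.551 → step 11: x=0.107, v=0.486, θ=0.023, ω=-0.464
apply F[11]=-2.641 → step 12: x=0.116, v=0.454, θ=0.014, ω=-0.413
apply F[12]=-2.648 → step 13: x=0.125, v=0.422, θ=0.006, ω=-0.365
apply F[13]=-2.600 → step 14: x=0.133, v=0.391, θ=-0.001, ω=-0.319
apply F[14]=-2.514 → step 15: x=0.141, v=0.360, θ=-0.007, ω=-0.277
apply F[15]=-2.405 → step 16: x=0.147, v=0.332, θ=-0.012, ω=-0.239
apply F[16]=-2.283 → step 17: x=0.154, v=0.304, θ=-0.016, ω=-0.204
apply F[17]=-2.154 → step 18: x=0.160, v=0.279, θ=-0.020, ω=-0.172
apply F[18]=-2.023 → step 19: x=0.165, v=0.255, θ=-0.023, ω=-0.144
apply F[19]=-1.896 → step 20: x=0.170, v=0.232, θ=-0.026, ω=-0.118
apply F[20]=-1.772 → step 21: x=0.174, v=0.211, θ=-0.028, ω=-0.096
apply F[21]=-1.655 → step 22: x=0.178, v=0.192, θ=-0.030, ω=-0.076
apply F[22]=-1.544 → step 23: x=0.182, v=0.174, θ=-0.031, ω=-0.059
apply F[23]=-1.440 → step 24: x=0.185, v=0.157, θ=-0.032, ω=-0.044
apply F[24]=-1.344 → step 25: x=0.188, v=0.141, θ=-0.033, ω=-0.030
apply F[25]=-1.254 → step 26: x=0.191, v=0.127, θ=-0.033, ω=-0.019
apply F[26]=-1.171 → step 27: x=0.193, v=0.113, θ=-0.033, ω=-0.009
apply F[27]=-1.094 → step 28: x=0.195, v=0.100, θ=-0.034, ω=-0.000
apply F[28]=-1.023 → step 29: x=0.197, v=0.089, θ=-0.033, ω=0.007
apply F[29]=-0.958 → step 30: x=0.199, v=0.078, θ=-0.033, ω=0.014
apply F[30]=-0.899 → step 31: x=0.200, v=0.067, θ=-0.033, ω=0.019
apply F[31]=-0.843 → step 32: x=0.202, v=0.058, θ=-0.033, ω=0.023
apply F[32]=-0.792 → step 33: x=0.203, v=0.049, θ=-0.032, ω=0.027
apply F[33]=-0.745 → step 34: x=0.204, v=0.040, θ=-0.031, ω=0.030
apply F[34]=-0.701 → step 35: x=0.204, v=0.032, θ=-0.031, ω=0.033
apply F[35]=-0.661 → step 36: x=0.205, v=0.025, θ=-0.030, ω=0.035
apply F[36]=-0.624 → step 37: x=0.205, v=0.018, θ=-0.029, ω=0.037
Max |angle| over trajectory = 0.147 rad; bound = 0.115 → exceeded.

Answer: no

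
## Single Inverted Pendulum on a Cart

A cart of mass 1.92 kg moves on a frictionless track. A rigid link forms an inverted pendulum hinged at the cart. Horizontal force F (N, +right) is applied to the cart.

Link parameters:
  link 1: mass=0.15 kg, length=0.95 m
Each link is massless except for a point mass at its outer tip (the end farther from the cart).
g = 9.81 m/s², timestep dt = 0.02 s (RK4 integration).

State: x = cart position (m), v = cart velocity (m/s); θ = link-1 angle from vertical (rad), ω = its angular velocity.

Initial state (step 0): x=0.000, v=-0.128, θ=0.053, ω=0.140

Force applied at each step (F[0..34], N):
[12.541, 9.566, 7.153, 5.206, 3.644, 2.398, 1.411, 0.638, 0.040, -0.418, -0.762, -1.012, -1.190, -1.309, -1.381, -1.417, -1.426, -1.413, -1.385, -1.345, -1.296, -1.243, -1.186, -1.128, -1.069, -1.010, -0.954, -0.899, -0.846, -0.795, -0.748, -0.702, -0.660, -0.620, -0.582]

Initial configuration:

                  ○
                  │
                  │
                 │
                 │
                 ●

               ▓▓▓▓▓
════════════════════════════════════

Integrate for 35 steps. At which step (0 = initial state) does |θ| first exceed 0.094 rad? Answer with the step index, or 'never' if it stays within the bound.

Answer: never

Derivation:
apply F[0]=+12.541 → step 1: x=-0.001, v=0.002, θ=0.055, ω=0.015
apply F[1]=+9.566 → step 2: x=-0.000, v=0.101, θ=0.054, ω=-0.078
apply F[2]=+7.153 → step 3: x=0.003, v=0.174, θ=0.052, ω=-0.144
apply F[3]=+5.206 → step 4: x=0.007, v=0.228, θ=0.048, ω=-0.190
apply F[4]=+3.644 → step 5: x=0.011, v=0.265, θ=0.044, ω=-0.220
apply F[5]=+2.398 → step 6: x=0.017, v=0.289, θ=0.040, ω=-0.237
apply F[6]=+1.411 → step 7: x=0.023, v=0.303, θ=0.035, ω=-0.244
apply F[7]=+0.638 → step 8: x=0.029, v=0.310, θ=0.030, ω=-0.244
apply F[8]=+0.040 → step 9: x=0.035, v=0.310, θ=0.025, ω=-0.238
apply F[9]=-0.418 → step 10: x=0.041, v=0.305, θ=0.021, ω=-0.228
apply F[10]=-0.762 → step 11: x=0.047, v=0.297, θ=0.016, ω=-0.216
apply F[11]=-1.012 → step 12: x=0.053, v=0.286, θ=0.012, ω=-0.202
apply F[12]=-1.190 → step 13: x=0.059, v=0.273, θ=0.008, ω=-0.186
apply F[13]=-1.309 → step 14: x=0.064, v=0.260, θ=0.004, ω=-0.171
apply F[14]=-1.381 → step 15: x=0.069, v=0.245, θ=0.001, ω=-0.155
apply F[15]=-1.417 → step 16: x=0.074, v=0.230, θ=-0.002, ω=-0.139
apply F[16]=-1.426 → step 17: x=0.078, v=0.216, θ=-0.004, ω=-0.125
apply F[17]=-1.413 → step 18: x=0.083, v=0.201, θ=-0.007, ω=-0.110
apply F[18]=-1.385 → step 19: x=0.086, v=0.187, θ=-0.009, ω=-0.097
apply F[19]=-1.345 → step 20: x=0.090, v=0.173, θ=-0.011, ω=-0.084
apply F[20]=-1.296 → step 21: x=0.093, v=0.159, θ=-0.012, ω=-0.073
apply F[21]=-1.243 → step 22: x=0.096, v=0.147, θ=-0.014, ω=-0.062
apply F[22]=-1.186 → step 23: x=0.099, v=0.135, θ=-0.015, ω=-0.052
apply F[23]=-1.128 → step 24: x=0.102, v=0.123, θ=-0.016, ω=-0.043
apply F[24]=-1.069 → step 25: x=0.104, v=0.112, θ=-0.016, ω=-0.035
apply F[25]=-1.010 → step 26: x=0.106, v=0.102, θ=-0.017, ω=-0.027
apply F[26]=-0.954 → step 27: x=0.108, v=0.092, θ=-0.017, ω=-0.021
apply F[27]=-0.899 → step 28: x=0.110, v=0.083, θ=-0.018, ω=-0.015
apply F[28]=-0.846 → step 29: x=0.112, v=0.075, θ=-0.018, ω=-0.010
apply F[29]=-0.795 → step 30: x=0.113, v=0.067, θ=-0.018, ω=-0.005
apply F[30]=-0.748 → step 31: x=0.114, v=0.059, θ=-0.018, ω=-0.001
apply F[31]=-0.702 → step 32: x=0.115, v=0.052, θ=-0.018, ω=0.003
apply F[32]=-0.660 → step 33: x=0.116, v=0.045, θ=-0.018, ω=0.006
apply F[33]=-0.620 → step 34: x=0.117, v=0.039, θ=-0.018, ω=0.009
apply F[34]=-0.582 → step 35: x=0.118, v=0.034, θ=-0.018, ω=0.011
max |θ| = 0.055 ≤ 0.094 over all 36 states.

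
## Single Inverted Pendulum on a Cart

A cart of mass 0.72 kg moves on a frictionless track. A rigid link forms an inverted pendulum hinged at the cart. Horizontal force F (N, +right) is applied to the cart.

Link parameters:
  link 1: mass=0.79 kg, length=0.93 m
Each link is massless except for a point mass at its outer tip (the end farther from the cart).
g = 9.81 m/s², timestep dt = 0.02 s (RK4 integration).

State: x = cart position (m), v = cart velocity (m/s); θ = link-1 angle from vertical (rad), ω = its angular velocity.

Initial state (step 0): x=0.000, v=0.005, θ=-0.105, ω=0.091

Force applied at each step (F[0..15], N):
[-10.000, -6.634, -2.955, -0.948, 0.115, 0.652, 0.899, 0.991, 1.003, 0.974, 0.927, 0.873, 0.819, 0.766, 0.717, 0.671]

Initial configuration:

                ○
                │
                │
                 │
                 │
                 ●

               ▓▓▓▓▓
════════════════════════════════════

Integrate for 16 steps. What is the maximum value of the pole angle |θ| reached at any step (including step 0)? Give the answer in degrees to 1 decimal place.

Answer: 6.0°

Derivation:
apply F[0]=-10.000 → step 1: x=-0.002, v=-0.248, θ=-0.101, ω=0.340
apply F[1]=-6.634 → step 2: x=-0.009, v=-0.410, θ=-0.092, ω=0.493
apply F[2]=-2.955 → step 3: x=-0.018, v=-0.473, θ=-0.082, ω=0.542
apply F[3]=-0.948 → step 4: x=-0.027, v=-0.484, θ=-0.071, ω=0.537
apply F[4]=+0.115 → step 5: x=-0.037, v=-0.467, θ=-0.061, ω=0.505
apply F[5]=+0.652 → step 6: x=-0.046, v=-0.437, θ=-0.051, ω=0.462
apply F[6]=+0.899 → step 7: x=-0.054, v=-0.402, θ=-0.042, ω=0.414
apply F[7]=+0.991 → step 8: x=-0.062, v=-0.367, θ=-0.035, ω=0.368
apply F[8]=+1.003 → step 9: x=-0.069, v=-0.332, θ=-0.028, ω=0.324
apply F[9]=+0.974 → step 10: x=-0.075, v=-0.300, θ=-0.022, ω=0.285
apply F[10]=+0.927 → step 11: x=-0.081, v=-0.270, θ=-0.016, ω=0.249
apply F[11]=+0.873 → step 12: x=-0.086, v=-0.243, θ=-0.012, ω=0.216
apply F[12]=+0.819 → step 13: x=-0.091, v=-0.218, θ=-0.008, ω=0.188
apply F[13]=+0.766 → step 14: x=-0.095, v=-0.196, θ=-0.004, ω=0.162
apply F[14]=+0.717 → step 15: x=-0.099, v=-0.175, θ=-0.001, ω=0.140
apply F[15]=+0.671 → step 16: x=-0.102, v=-0.157, θ=0.002, ω=0.120
Max |angle| over trajectory = 0.105 rad = 6.0°.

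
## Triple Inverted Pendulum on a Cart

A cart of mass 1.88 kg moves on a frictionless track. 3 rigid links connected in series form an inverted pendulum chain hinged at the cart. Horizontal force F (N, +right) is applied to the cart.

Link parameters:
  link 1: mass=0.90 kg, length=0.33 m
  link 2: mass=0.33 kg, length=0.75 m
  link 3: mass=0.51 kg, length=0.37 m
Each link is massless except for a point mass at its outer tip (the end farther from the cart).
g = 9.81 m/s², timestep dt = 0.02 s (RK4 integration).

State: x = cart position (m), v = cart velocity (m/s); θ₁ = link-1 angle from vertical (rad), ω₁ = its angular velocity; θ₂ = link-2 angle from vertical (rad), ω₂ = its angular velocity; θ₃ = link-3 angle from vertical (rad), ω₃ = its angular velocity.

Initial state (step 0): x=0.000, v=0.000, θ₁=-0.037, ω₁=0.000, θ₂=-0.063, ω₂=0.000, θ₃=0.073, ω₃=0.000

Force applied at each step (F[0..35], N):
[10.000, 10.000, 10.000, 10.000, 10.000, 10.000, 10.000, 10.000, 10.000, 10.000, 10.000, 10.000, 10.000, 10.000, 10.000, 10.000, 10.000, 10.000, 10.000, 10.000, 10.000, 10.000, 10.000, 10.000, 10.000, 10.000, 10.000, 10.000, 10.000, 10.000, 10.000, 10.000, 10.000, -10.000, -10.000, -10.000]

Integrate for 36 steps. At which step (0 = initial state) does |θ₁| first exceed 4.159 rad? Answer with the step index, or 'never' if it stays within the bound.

Answer: never

Derivation:
apply F[0]=+10.000 → step 1: x=0.001, v=0.113, θ₁=-0.041, ω₁=-0.352, θ₂=-0.064, ω₂=-0.064, θ₃=0.075, ω₃=0.174
apply F[1]=+10.000 → step 2: x=0.005, v=0.227, θ₁=-0.051, ω₁=-0.714, θ₂=-0.066, ω₂=-0.126, θ₃=0.080, ω₃=0.352
apply F[2]=+10.000 → step 3: x=0.010, v=0.343, θ₁=-0.069, ω₁=-1.098, θ₂=-0.069, ω₂=-0.183, θ₃=0.089, ω₃=0.534
apply F[3]=+10.000 → step 4: x=0.018, v=0.463, θ₁=-0.095, ω₁=-1.511, θ₂=-0.073, ω₂=-0.233, θ₃=0.101, ω₃=0.721
apply F[4]=+10.000 → step 5: x=0.029, v=0.585, θ₁=-0.130, ω₁=-1.961, θ₂=-0.078, ω₂=-0.273, θ₃=0.118, ω₃=0.909
apply F[5]=+10.000 → step 6: x=0.042, v=0.710, θ₁=-0.174, ω₁=-2.451, θ₂=-0.084, ω₂=-0.301, θ₃=0.138, ω₃=1.091
apply F[6]=+10.000 → step 7: x=0.057, v=0.837, θ₁=-0.228, ω₁=-2.976, θ₂=-0.090, ω₂=-0.314, θ₃=0.161, ω₃=1.252
apply F[7]=+10.000 → step 8: x=0.075, v=0.961, θ₁=-0.293, ω₁=-3.526, θ₂=-0.096, ω₂=-0.314, θ₃=0.188, ω₃=1.376
apply F[8]=+10.000 → step 9: x=0.096, v=1.080, θ₁=-0.369, ω₁=-4.081, θ₂=-0.102, ω₂=-0.306, θ₃=0.216, ω₃=1.444
apply F[9]=+10.000 → step 10: x=0.118, v=1.189, θ₁=-0.456, ω₁=-4.620, θ₂=-0.108, ω₂=-0.298, θ₃=0.245, ω₃=1.445
apply F[10]=+10.000 → step 11: x=0.143, v=1.282, θ₁=-0.554, ω₁=-5.125, θ₂=-0.114, ω₂=-0.302, θ₃=0.273, ω₃=1.375
apply F[11]=+10.000 → step 12: x=0.169, v=1.358, θ₁=-0.661, ω₁=-5.586, θ₂=-0.121, ω₂=-0.332, θ₃=0.299, ω₃=1.241
apply F[12]=+10.000 → step 13: x=0.197, v=1.414, θ₁=-0.777, ω₁=-6.005, θ₂=-0.128, ω₂=-0.398, θ₃=0.322, ω₃=1.057
apply F[13]=+10.000 → step 14: x=0.226, v=1.449, θ₁=-0.901, ω₁=-6.390, θ₂=-0.137, ω₂=-0.510, θ₃=0.341, ω₃=0.841
apply F[14]=+10.000 → step 15: x=0.255, v=1.464, θ₁=-1.032, ω₁=-6.756, θ₂=-0.149, ω₂=-0.674, θ₃=0.356, ω₃=0.606
apply F[15]=+10.000 → step 16: x=0.284, v=1.459, θ₁=-1.171, ω₁=-7.116, θ₂=-0.164, ω₂=-0.894, θ₃=0.366, ω₃=0.366
apply F[16]=+10.000 → step 17: x=0.313, v=1.432, θ₁=-1.317, ω₁=-7.488, θ₂=-0.185, ω₂=-1.176, θ₃=0.371, ω₃=0.128
apply F[17]=+10.000 → step 18: x=0.341, v=1.384, θ₁=-1.471, ω₁=-7.885, θ₂=-0.212, ω₂=-1.526, θ₃=0.371, ω₃=-0.101
apply F[18]=+10.000 → step 19: x=0.368, v=1.313, θ₁=-1.633, ω₁=-8.322, θ₂=-0.246, ω₂=-1.952, θ₃=0.367, ω₃=-0.318
apply F[19]=+10.000 → step 20: x=0.394, v=1.218, θ₁=-1.804, ω₁=-8.811, θ₂=-0.290, ω₂=-2.464, θ₃=0.358, ω₃=-0.522
apply F[20]=+10.000 → step 21: x=0.417, v=1.100, θ₁=-1.986, ω₁=-9.363, θ₂=-0.346, ω₂=-3.078, θ₃=0.346, ω₃=-0.711
apply F[21]=+10.000 → step 22: x=0.438, v=0.962, θ₁=-2.179, ω₁=-9.976, θ₂=-0.414, ω₂=-3.811, θ₃=0.330, ω₃=-0.887
apply F[22]=+10.000 → step 23: x=0.455, v=0.813, θ₁=-2.385, ω₁=-10.626, θ₂=-0.499, ω₂=-4.683, θ₃=0.310, ω₃=-1.055
apply F[23]=+10.000 → step 24: x=0.470, v=0.675, θ₁=-2.604, ω₁=-11.225, θ₂=-0.603, ω₂=-5.696, θ₃=0.288, ω₃=-1.231
apply F[24]=+10.000 → step 25: x=0.483, v=0.589, θ₁=-2.833, ω₁=-11.593, θ₂=-0.727, ω₂=-6.806, θ₃=0.261, ω₃=-1.482
apply F[25]=+10.000 → step 26: x=0.495, v=0.600, θ₁=-3.064, ω₁=-11.480, θ₂=-0.874, ω₂=-7.875, θ₃=0.227, ω₃=-1.968
apply F[26]=+10.000 → step 27: x=0.508, v=0.720, θ₁=-3.288, ω₁=-10.756, θ₂=-1.041, ω₂=-8.715, θ₃=0.179, ω₃=-2.923
apply F[27]=+10.000 → step 28: x=0.524, v=0.906, θ₁=-3.491, ω₁=-9.549, θ₂=-1.221, ω₂=-9.210, θ₃=0.106, ω₃=-4.482
apply F[28]=+10.000 → step 29: x=0.544, v=1.098, θ₁=-3.668, ω₁=-8.103, θ₂=-1.407, ω₂=-9.344, θ₃=-0.004, ω₃=-6.556
apply F[29]=+10.000 → step 30: x=0.568, v=1.264, θ₁=-3.815, ω₁=-6.590, θ₂=-1.592, ω₂=-9.119, θ₃=-0.158, ω₃=-8.898
apply F[30]=+10.000 → step 31: x=0.594, v=1.400, θ₁=-3.932, ω₁=-5.095, θ₂=-1.769, ω₂=-8.514, θ₃=-0.360, ω₃=-11.241
apply F[31]=+10.000 → step 32: x=0.623, v=1.513, θ₁=-4.019, ω₁=-3.652, θ₂=-1.930, ω₂=-7.508, θ₃=-0.607, ω₃=-13.412
apply F[32]=+10.000 → step 33: x=0.655, v=1.609, θ₁=-4.078, ω₁=-2.242, θ₂=-2.067, ω₂=-6.109, θ₃=-0.895, ω₃=-15.398
apply F[33]=-10.000 → step 34: x=0.686, v=1.533, θ₁=-4.111, ω₁=-1.066, θ₂=-2.174, ω₂=-4.536, θ₃=-1.222, ω₃=-17.294
apply F[34]=-10.000 → step 35: x=0.716, v=1.445, θ₁=-4.118, ω₁=0.487, θ₂=-2.246, ω₂=-2.683, θ₃=-1.589, ω₃=-19.516
apply F[35]=-10.000 → step 36: x=0.744, v=1.347, θ₁=-4.086, ω₁=2.948, θ₂=-2.281, ω₂=-0.931, θ₃=-2.004, ω₃=-21.882
max |θ₁| = 4.118 ≤ 4.159 over all 37 states.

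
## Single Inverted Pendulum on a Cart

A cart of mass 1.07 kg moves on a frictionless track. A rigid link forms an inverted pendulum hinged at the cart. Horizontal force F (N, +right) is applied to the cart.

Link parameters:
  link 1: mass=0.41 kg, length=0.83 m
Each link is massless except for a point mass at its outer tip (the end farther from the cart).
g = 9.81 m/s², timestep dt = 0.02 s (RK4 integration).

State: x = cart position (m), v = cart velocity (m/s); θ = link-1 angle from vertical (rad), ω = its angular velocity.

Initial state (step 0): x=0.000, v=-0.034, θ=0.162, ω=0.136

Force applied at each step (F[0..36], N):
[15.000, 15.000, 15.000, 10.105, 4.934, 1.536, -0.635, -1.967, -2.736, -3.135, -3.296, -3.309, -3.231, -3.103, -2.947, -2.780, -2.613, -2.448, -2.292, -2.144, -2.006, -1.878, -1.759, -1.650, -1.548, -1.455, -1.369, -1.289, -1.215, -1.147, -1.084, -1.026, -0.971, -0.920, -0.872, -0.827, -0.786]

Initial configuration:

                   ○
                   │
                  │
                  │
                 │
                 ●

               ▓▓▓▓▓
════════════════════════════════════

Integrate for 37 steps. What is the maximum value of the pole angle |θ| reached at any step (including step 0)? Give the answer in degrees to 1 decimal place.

Answer: 9.3°

Derivation:
apply F[0]=+15.000 → step 1: x=0.002, v=0.232, θ=0.162, ω=-0.142
apply F[1]=+15.000 → step 2: x=0.009, v=0.498, θ=0.156, ω=-0.421
apply F[2]=+15.000 → step 3: x=0.022, v=0.765, θ=0.145, ω=-0.703
apply F[3]=+10.105 → step 4: x=0.039, v=0.943, θ=0.129, ω=-0.883
apply F[4]=+4.934 → step 5: x=0.059, v=1.026, θ=0.111, ω=-0.955
apply F[5]=+1.536 → step 6: x=0.079, v=1.048, θ=0.092, ω=-0.957
apply F[6]=-0.635 → step 7: x=0.100, v=1.030, θ=0.073, ω=-0.916
apply F[7]=-1.967 → step 8: x=0.120, v=0.989, θ=0.055, ω=-0.852
apply F[8]=-2.736 → step 9: x=0.140, v=0.935, θ=0.039, ω=-0.775
apply F[9]=-3.135 → step 10: x=0.158, v=0.874, θ=0.024, ω=-0.694
apply F[10]=-3.296 → step 11: x=0.175, v=0.811, θ=0.011, ω=-0.614
apply F[11]=-3.309 → step 12: x=0.190, v=0.749, θ=-0.000, ω=-0.538
apply F[12]=-3.231 → step 13: x=0.205, v=0.689, θ=-0.010, ω=-0.467
apply F[13]=-3.103 → step 14: x=0.218, v=0.632, θ=-0.019, ω=-0.402
apply F[14]=-2.947 → step 15: x=0.230, v=0.579, θ=-0.026, ω=-0.343
apply F[15]=-2.780 → step 16: x=0.241, v=0.529, θ=-0.033, ω=-0.290
apply F[16]=-2.613 → step 17: x=0.251, v=0.483, θ=-0.038, ω=-0.243
apply F[17]=-2.448 → step 18: x=0.260, v=0.440, θ=-0.042, ω=-0.201
apply F[18]=-2.292 → step 19: x=0.269, v=0.400, θ=-0.046, ω=-0.164
apply F[19]=-2.144 → step 20: x=0.276, v=0.364, θ=-0.049, ω=-0.131
apply F[20]=-2.006 → step 21: x=0.283, v=0.330, θ=-0.051, ω=-0.102
apply F[21]=-1.878 → step 22: x=0.290, v=0.299, θ=-0.053, ω=-0.077
apply F[22]=-1.759 → step 23: x=0.295, v=0.270, θ=-0.054, ω=-0.055
apply F[23]=-1.650 → step 24: x=0.300, v=0.244, θ=-0.055, ω=-0.036
apply F[24]=-1.548 → step 25: x=0.305, v=0.219, θ=-0.056, ω=-0.020
apply F[25]=-1.455 → step 26: x=0.309, v=0.196, θ=-0.056, ω=-0.005
apply F[26]=-1.369 → step 27: x=0.313, v=0.175, θ=-0.056, ω=0.007
apply F[27]=-1.289 → step 28: x=0.316, v=0.155, θ=-0.056, ω=0.018
apply F[28]=-1.215 → step 29: x=0.319, v=0.136, θ=-0.055, ω=0.027
apply F[29]=-1.147 → step 30: x=0.322, v=0.119, θ=-0.055, ω=0.035
apply F[30]=-1.084 → step 31: x=0.324, v=0.103, θ=-0.054, ω=0.041
apply F[31]=-1.026 → step 32: x=0.326, v=0.088, θ=-0.053, ω=0.047
apply F[32]=-0.971 → step 33: x=0.327, v=0.073, θ=-0.052, ω=0.051
apply F[33]=-0.920 → step 34: x=0.329, v=0.060, θ=-0.051, ω=0.055
apply F[34]=-0.872 → step 35: x=0.330, v=0.048, θ=-0.050, ω=0.058
apply F[35]=-0.827 → step 36: x=0.331, v=0.036, θ=-0.049, ω=0.061
apply F[36]=-0.786 → step 37: x=0.331, v=0.025, θ=-0.048, ω=0.062
Max |angle| over trajectory = 0.162 rad = 9.3°.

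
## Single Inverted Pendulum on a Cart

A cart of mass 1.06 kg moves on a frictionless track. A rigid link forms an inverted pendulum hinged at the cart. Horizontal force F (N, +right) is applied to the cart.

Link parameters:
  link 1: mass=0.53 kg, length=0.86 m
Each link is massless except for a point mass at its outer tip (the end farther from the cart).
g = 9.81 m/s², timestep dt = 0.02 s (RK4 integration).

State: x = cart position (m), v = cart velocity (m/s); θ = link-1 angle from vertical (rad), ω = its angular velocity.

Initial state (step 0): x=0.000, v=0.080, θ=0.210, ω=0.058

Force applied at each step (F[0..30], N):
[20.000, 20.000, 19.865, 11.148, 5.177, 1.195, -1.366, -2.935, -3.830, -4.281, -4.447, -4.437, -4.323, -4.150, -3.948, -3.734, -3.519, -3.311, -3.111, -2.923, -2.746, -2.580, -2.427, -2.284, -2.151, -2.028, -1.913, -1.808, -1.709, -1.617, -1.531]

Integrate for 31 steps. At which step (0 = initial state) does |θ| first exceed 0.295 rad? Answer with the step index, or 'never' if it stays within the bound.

apply F[0]=+20.000 → step 1: x=0.005, v=0.430, θ=0.208, ω=-0.293
apply F[1]=+20.000 → step 2: x=0.017, v=0.781, θ=0.198, ω=-0.646
apply F[2]=+19.865 → step 3: x=0.036, v=1.132, θ=0.182, ω=-1.004
apply F[3]=+11.148 → step 4: x=0.061, v=1.325, θ=0.160, ω=-1.186
apply F[4]=+5.177 → step 5: x=0.088, v=1.410, θ=0.136, ω=-1.250
apply F[5]=+1.195 → step 6: x=0.117, v=1.422, θ=0.111, ω=-1.236
apply F[6]=-1.366 → step 7: x=0.145, v=1.388, θ=0.087, ω=-1.174
apply F[7]=-2.935 → step 8: x=0.172, v=1.326, θ=0.064, ω=-1.085
apply F[8]=-3.830 → step 9: x=0.198, v=1.249, θ=0.043, ω=-0.984
apply F[9]=-4.281 → step 10: x=0.222, v=1.165, θ=0.025, ω=-0.879
apply F[10]=-4.447 → step 11: x=0.244, v=1.080, θ=0.008, ω=-0.776
apply F[11]=-4.437 → step 12: x=0.265, v=0.996, θ=-0.006, ω=-0.678
apply F[12]=-4.323 → step 13: x=0.284, v=0.916, θ=-0.019, ω=-0.588
apply F[13]=-4.150 → step 14: x=0.302, v=0.840, θ=-0.030, ω=-0.505
apply F[14]=-3.948 → step 15: x=0.318, v=0.769, θ=-0.039, ω=-0.430
apply F[15]=-3.734 → step 16: x=0.332, v=0.703, θ=-0.047, ω=-0.363
apply F[16]=-3.519 → step 17: x=0.346, v=0.641, θ=-0.054, ω=-0.303
apply F[17]=-3.311 → step 18: x=0.358, v=0.584, θ=-0.059, ω=-0.250
apply F[18]=-3.111 → step 19: x=0.369, v=0.532, θ=-0.064, ω=-0.203
apply F[19]=-2.923 → step 20: x=0.379, v=0.483, θ=-0.068, ω=-0.162
apply F[20]=-2.746 → step 21: x=0.389, v=0.438, θ=-0.070, ω=-0.125
apply F[21]=-2.580 → step 22: x=0.397, v=0.396, θ=-0.073, ω=-0.093
apply F[22]=-2.427 → step 23: x=0.404, v=0.358, θ=-0.074, ω=-0.066
apply F[23]=-2.284 → step 24: x=0.411, v=0.322, θ=-0.075, ω=-0.041
apply F[24]=-2.151 → step 25: x=0.417, v=0.289, θ=-0.076, ω=-0.020
apply F[25]=-2.028 → step 26: x=0.423, v=0.258, θ=-0.076, ω=-0.002
apply F[26]=-1.913 → step 27: x=0.428, v=0.230, θ=-0.076, ω=0.014
apply F[27]=-1.808 → step 28: x=0.432, v=0.203, θ=-0.076, ω=0.028
apply F[28]=-1.709 → step 29: x=0.436, v=0.178, θ=-0.075, ω=0.039
apply F[29]=-1.617 → step 30: x=0.439, v=0.155, θ=-0.074, ω=0.049
apply F[30]=-1.531 → step 31: x=0.442, v=0.134, θ=-0.073, ω=0.058
max |θ| = 0.210 ≤ 0.295 over all 32 states.

Answer: never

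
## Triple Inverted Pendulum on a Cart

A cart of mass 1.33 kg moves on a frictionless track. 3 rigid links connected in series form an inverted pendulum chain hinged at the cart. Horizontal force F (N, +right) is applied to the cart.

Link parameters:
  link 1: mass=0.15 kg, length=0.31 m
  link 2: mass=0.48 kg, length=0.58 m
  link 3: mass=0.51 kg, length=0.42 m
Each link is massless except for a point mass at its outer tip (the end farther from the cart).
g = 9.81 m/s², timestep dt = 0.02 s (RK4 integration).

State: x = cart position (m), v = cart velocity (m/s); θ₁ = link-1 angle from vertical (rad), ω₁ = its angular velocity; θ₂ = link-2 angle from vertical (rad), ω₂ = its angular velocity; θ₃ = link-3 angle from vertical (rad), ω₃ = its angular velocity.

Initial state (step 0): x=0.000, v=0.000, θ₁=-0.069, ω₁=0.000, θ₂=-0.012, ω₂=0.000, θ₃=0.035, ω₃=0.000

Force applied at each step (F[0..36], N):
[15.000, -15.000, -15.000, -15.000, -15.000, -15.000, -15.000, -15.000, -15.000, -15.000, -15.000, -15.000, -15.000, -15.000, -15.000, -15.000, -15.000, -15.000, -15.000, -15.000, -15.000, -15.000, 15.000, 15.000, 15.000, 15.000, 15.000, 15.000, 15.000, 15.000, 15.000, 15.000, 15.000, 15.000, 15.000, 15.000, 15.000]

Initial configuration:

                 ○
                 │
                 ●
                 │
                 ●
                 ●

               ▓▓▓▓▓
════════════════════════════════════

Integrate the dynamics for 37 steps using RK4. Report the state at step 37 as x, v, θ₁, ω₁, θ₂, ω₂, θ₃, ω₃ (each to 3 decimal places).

apply F[0]=+15.000 → step 1: x=0.002, v=0.236, θ₁=-0.079, ω₁=-1.027, θ₂=-0.011, ω₂=0.122, θ₃=0.035, ω₃=0.039
apply F[1]=-15.000 → step 2: x=0.005, v=0.026, θ₁=-0.097, ω₁=-0.744, θ₂=-0.007, ω₂=0.314, θ₃=0.037, ω₃=0.083
apply F[2]=-15.000 → step 3: x=0.003, v=-0.182, θ₁=-0.110, ω₁=-0.564, θ₂=0.002, ω₂=0.561, θ₃=0.039, ω₃=0.122
apply F[3]=-15.000 → step 4: x=-0.002, v=-0.389, θ₁=-0.120, ω₁=-0.472, θ₂=0.016, ω₂=0.860, θ₃=0.041, ω₃=0.152
apply F[4]=-15.000 → step 5: x=-0.012, v=-0.595, θ₁=-0.129, ω₁=-0.456, θ₂=0.037, ω₂=1.210, θ₃=0.045, ω₃=0.167
apply F[5]=-15.000 → step 6: x=-0.026, v=-0.802, θ₁=-0.138, ω₁=-0.496, θ₂=0.065, ω₂=1.605, θ₃=0.048, ω₃=0.164
apply F[6]=-15.000 → step 7: x=-0.044, v=-1.010, θ₁=-0.149, ω₁=-0.558, θ₂=0.101, ω₂=2.029, θ₃=0.051, ω₃=0.143
apply F[7]=-15.000 → step 8: x=-0.067, v=-1.220, θ₁=-0.161, ω₁=-0.594, θ₂=0.146, ω₂=2.461, θ₃=0.054, ω₃=0.107
apply F[8]=-15.000 → step 9: x=-0.093, v=-1.433, θ₁=-0.172, ω₁=-0.552, θ₂=0.200, ω₂=2.874, θ₃=0.055, ω₃=0.064
apply F[9]=-15.000 → step 10: x=-0.124, v=-1.648, θ₁=-0.182, ω₁=-0.396, θ₂=0.261, ω₂=3.249, θ₃=0.056, ω₃=0.023
apply F[10]=-15.000 → step 11: x=-0.159, v=-1.865, θ₁=-0.187, ω₁=-0.104, θ₂=0.329, ω₂=3.579, θ₃=0.056, ω₃=-0.010
apply F[11]=-15.000 → step 12: x=-0.198, v=-2.084, θ₁=-0.185, ω₁=0.329, θ₂=0.404, ω₂=3.863, θ₃=0.056, ω₃=-0.029
apply F[12]=-15.000 → step 13: x=-0.242, v=-2.305, θ₁=-0.173, ω₁=0.906, θ₂=0.483, ω₂=4.100, θ₃=0.055, ω₃=-0.031
apply F[13]=-15.000 → step 14: x=-0.291, v=-2.527, θ₁=-0.148, ω₁=1.633, θ₂=0.567, ω₂=4.283, θ₃=0.055, ω₃=-0.011
apply F[14]=-15.000 → step 15: x=-0.343, v=-2.751, θ₁=-0.107, ω₁=2.515, θ₂=0.654, ω₂=4.400, θ₃=0.055, ω₃=0.034
apply F[15]=-15.000 → step 16: x=-0.401, v=-2.976, θ₁=-0.046, ω₁=3.562, θ₂=0.743, ω₂=4.424, θ₃=0.056, ω₃=0.108
apply F[16]=-15.000 → step 17: x=-0.463, v=-3.202, θ₁=0.037, ω₁=4.788, θ₂=0.830, ω₂=4.316, θ₃=0.060, ω₃=0.216
apply F[17]=-15.000 → step 18: x=-0.529, v=-3.425, θ₁=0.147, ω₁=6.219, θ₂=0.914, ω₂=4.011, θ₃=0.065, ω₃=0.373
apply F[18]=-15.000 → step 19: x=-0.599, v=-3.639, θ₁=0.287, ω₁=7.909, θ₂=0.989, ω₂=3.419, θ₃=0.075, ω₃=0.607
apply F[19]=-15.000 → step 20: x=-0.674, v=-3.826, θ₁=0.465, ω₁=9.979, θ₂=1.048, ω₂=2.391, θ₃=0.091, ω₃=1.005
apply F[20]=-15.000 → step 21: x=-0.752, v=-3.935, θ₁=0.690, ω₁=12.618, θ₂=1.080, ω₂=0.716, θ₃=0.118, ω₃=1.827
apply F[21]=-15.000 → step 22: x=-0.830, v=-3.821, θ₁=0.971, ω₁=15.202, θ₂=1.073, ω₂=-1.377, θ₃=0.171, ω₃=3.709
apply F[22]=+15.000 → step 23: x=-0.900, v=-3.193, θ₁=1.270, ω₁=14.267, θ₂=1.041, ω₂=-1.543, θ₃=0.264, ω₃=5.524
apply F[23]=+15.000 → step 24: x=-0.959, v=-2.702, θ₁=1.536, ω₁=12.415, θ₂=1.019, ω₂=-0.529, θ₃=0.385, ω₃=6.468
apply F[24]=+15.000 → step 25: x=-1.009, v=-2.327, θ₁=1.771, ω₁=11.180, θ₂=1.019, ω₂=0.514, θ₃=0.519, ω₃=6.886
apply F[25]=+15.000 → step 26: x=-1.052, v=-2.002, θ₁=1.986, ω₁=10.427, θ₂=1.039, ω₂=1.482, θ₃=0.660, ω₃=7.106
apply F[26]=+15.000 → step 27: x=-1.089, v=-1.701, θ₁=2.189, ω₁=9.920, θ₂=1.078, ω₂=2.437, θ₃=0.803, ω₃=7.238
apply F[27]=+15.000 → step 28: x=-1.120, v=-1.417, θ₁=2.384, ω₁=9.490, θ₂=1.137, ω₂=3.416, θ₃=0.949, ω₃=7.324
apply F[28]=+15.000 → step 29: x=-1.146, v=-1.146, θ₁=2.569, ω₁=8.997, θ₂=1.215, ω₂=4.417, θ₃=1.096, ω₃=7.381
apply F[29]=+15.000 → step 30: x=-1.166, v=-0.888, θ₁=2.742, ω₁=8.303, θ₂=1.314, ω₂=5.409, θ₃=1.244, ω₃=7.419
apply F[30]=+15.000 → step 31: x=-1.182, v=-0.643, θ₁=2.899, ω₁=7.285, θ₂=1.431, ω₂=6.340, θ₃=1.393, ω₃=7.442
apply F[31]=+15.000 → step 32: x=-1.192, v=-0.407, θ₁=3.031, ω₁=5.852, θ₂=1.567, ω₂=7.172, θ₃=1.542, ω₃=7.458
apply F[32]=+15.000 → step 33: x=-1.198, v=-0.179, θ₁=3.130, ω₁=3.960, θ₂=1.717, ω₂=7.914, θ₃=1.691, ω₃=7.474
apply F[33]=+15.000 → step 34: x=-1.199, v=0.046, θ₁=3.186, ω₁=1.569, θ₂=1.883, ω₂=8.662, θ₃=1.841, ω₃=7.498
apply F[34]=+15.000 → step 35: x=-1.196, v=0.267, θ₁=3.188, ω₁=-1.517, θ₂=2.066, ω₂=9.660, θ₃=1.991, ω₃=7.552
apply F[35]=+15.000 → step 36: x=-1.189, v=0.491, θ₁=3.115, ω₁=-6.191, θ₂=2.275, ω₂=11.574, θ₃=2.143, ω₃=7.709
apply F[36]=+15.000 → step 37: x=-1.176, v=0.860, θ₁=2.901, ω₁=-17.450, θ₂=2.552, ω₂=17.431, θ₃=2.304, ω₃=8.912

Answer: x=-1.176, v=0.860, θ₁=2.901, ω₁=-17.450, θ₂=2.552, ω₂=17.431, θ₃=2.304, ω₃=8.912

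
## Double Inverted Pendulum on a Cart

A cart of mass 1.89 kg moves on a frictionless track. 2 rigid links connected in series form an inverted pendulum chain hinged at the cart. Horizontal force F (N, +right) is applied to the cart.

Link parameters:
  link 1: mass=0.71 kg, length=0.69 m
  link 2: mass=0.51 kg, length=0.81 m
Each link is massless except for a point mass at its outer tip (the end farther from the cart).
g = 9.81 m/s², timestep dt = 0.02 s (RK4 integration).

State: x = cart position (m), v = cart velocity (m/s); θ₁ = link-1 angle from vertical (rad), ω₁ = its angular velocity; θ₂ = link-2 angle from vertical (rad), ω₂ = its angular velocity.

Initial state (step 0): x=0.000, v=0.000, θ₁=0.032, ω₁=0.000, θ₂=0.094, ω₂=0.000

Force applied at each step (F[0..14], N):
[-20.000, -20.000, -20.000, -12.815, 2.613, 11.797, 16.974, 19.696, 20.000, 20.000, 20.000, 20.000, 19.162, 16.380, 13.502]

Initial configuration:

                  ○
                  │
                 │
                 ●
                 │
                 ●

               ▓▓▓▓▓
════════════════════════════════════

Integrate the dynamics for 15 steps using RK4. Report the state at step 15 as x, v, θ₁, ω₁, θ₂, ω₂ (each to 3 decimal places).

apply F[0]=-20.000 → step 1: x=-0.002, v=-0.216, θ₁=0.035, ω₁=0.310, θ₂=0.094, ω₂=0.024
apply F[1]=-20.000 → step 2: x=-0.009, v=-0.432, θ₁=0.044, ω₁=0.624, θ₂=0.095, ω₂=0.046
apply F[2]=-20.000 → step 3: x=-0.019, v=-0.649, θ₁=0.060, ω₁=0.945, θ₂=0.096, ω₂=0.062
apply F[3]=-12.815 → step 4: x=-0.034, v=-0.793, θ₁=0.081, ω₁=1.168, θ₂=0.097, ω₂=0.072
apply F[4]=+2.613 → step 5: x=-0.050, v=-0.776, θ₁=0.105, ω₁=1.168, θ₂=0.099, ω₂=0.074
apply F[5]=+11.797 → step 6: x=-0.064, v=-0.665, θ₁=0.127, ω₁=1.045, θ₂=0.100, ω₂=0.067
apply F[6]=+16.974 → step 7: x=-0.076, v=-0.503, θ₁=0.146, ω₁=0.859, θ₂=0.102, ω₂=0.052
apply F[7]=+19.696 → step 8: x=-0.084, v=-0.316, θ₁=0.161, ω₁=0.646, θ₂=0.102, ω₂=0.028
apply F[8]=+20.000 → step 9: x=-0.088, v=-0.128, θ₁=0.172, ω₁=0.439, θ₂=0.103, ω₂=-0.001
apply F[9]=+20.000 → step 10: x=-0.089, v=0.058, θ₁=0.178, ω₁=0.239, θ₂=0.102, ω₂=-0.036
apply F[10]=+20.000 → step 11: x=-0.086, v=0.244, θ₁=0.181, ω₁=0.044, θ₂=0.101, ω₂=-0.073
apply F[11]=+20.000 → step 12: x=-0.079, v=0.430, θ₁=0.180, ω₁=-0.151, θ₂=0.099, ω₂=-0.112
apply F[12]=+19.162 → step 13: x=-0.069, v=0.607, θ₁=0.175, ω₁=-0.335, θ₂=0.097, ω₂=-0.149
apply F[13]=+16.380 → step 14: x=-0.055, v=0.757, θ₁=0.167, ω₁=-0.483, θ₂=0.093, ω₂=-0.184
apply F[14]=+13.502 → step 15: x=-0.039, v=0.878, θ₁=0.156, ω₁=-0.596, θ₂=0.089, ω₂=-0.215

Answer: x=-0.039, v=0.878, θ₁=0.156, ω₁=-0.596, θ₂=0.089, ω₂=-0.215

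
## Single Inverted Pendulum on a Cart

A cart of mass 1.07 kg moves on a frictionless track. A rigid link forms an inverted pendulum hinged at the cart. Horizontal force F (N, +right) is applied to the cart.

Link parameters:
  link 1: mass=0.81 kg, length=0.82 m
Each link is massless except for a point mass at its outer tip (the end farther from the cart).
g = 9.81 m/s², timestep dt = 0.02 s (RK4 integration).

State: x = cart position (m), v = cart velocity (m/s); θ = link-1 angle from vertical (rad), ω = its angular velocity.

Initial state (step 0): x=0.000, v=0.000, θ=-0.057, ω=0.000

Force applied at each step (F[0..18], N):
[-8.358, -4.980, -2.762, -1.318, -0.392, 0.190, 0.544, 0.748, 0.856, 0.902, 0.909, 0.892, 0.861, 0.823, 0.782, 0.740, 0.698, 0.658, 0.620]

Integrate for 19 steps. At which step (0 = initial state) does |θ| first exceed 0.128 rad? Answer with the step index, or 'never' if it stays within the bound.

Answer: never

Derivation:
apply F[0]=-8.358 → step 1: x=-0.001, v=-0.148, θ=-0.055, ω=0.166
apply F[1]=-4.980 → step 2: x=-0.005, v=-0.233, θ=-0.051, ω=0.257
apply F[2]=-2.762 → step 3: x=-0.010, v=-0.277, θ=-0.046, ω=0.299
apply F[3]=-1.318 → step 4: x=-0.016, v=-0.295, θ=-0.039, ω=0.312
apply F[4]=-0.392 → step 5: x=-0.022, v=-0.297, θ=-0.033, ω=0.305
apply F[5]=+0.190 → step 6: x=-0.028, v=-0.289, θ=-0.027, ω=0.288
apply F[6]=+0.544 → step 7: x=-0.034, v=-0.275, θ=-0.022, ω=0.266
apply F[7]=+0.748 → step 8: x=-0.039, v=-0.259, θ=-0.017, ω=0.240
apply F[8]=+0.856 → step 9: x=-0.044, v=-0.241, θ=-0.012, ω=0.215
apply F[9]=+0.902 → step 10: x=-0.048, v=-0.222, θ=-0.008, ω=0.190
apply F[10]=+0.909 → step 11: x=-0.053, v=-0.204, θ=-0.005, ω=0.167
apply F[11]=+0.892 → step 12: x=-0.057, v=-0.187, θ=-0.001, ω=0.145
apply F[12]=+0.861 → step 13: x=-0.060, v=-0.171, θ=0.001, ω=0.125
apply F[13]=+0.823 → step 14: x=-0.064, v=-0.156, θ=0.004, ω=0.108
apply F[14]=+0.782 → step 15: x=-0.066, v=-0.142, θ=0.006, ω=0.092
apply F[15]=+0.740 → step 16: x=-0.069, v=-0.129, θ=0.007, ω=0.078
apply F[16]=+0.698 → step 17: x=-0.072, v=-0.117, θ=0.009, ω=0.065
apply F[17]=+0.658 → step 18: x=-0.074, v=-0.106, θ=0.010, ω=0.054
apply F[18]=+0.620 → step 19: x=-0.076, v=-0.096, θ=0.011, ω=0.044
max |θ| = 0.057 ≤ 0.128 over all 20 states.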